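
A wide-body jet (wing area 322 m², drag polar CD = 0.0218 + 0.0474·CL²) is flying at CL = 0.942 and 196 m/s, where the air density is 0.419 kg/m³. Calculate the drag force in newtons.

CD = 0.0218 + 0.0474 × 0.942² = 0.06386
D = ½ρv²S·CD = ½ × 0.419 × 196² × 322 × 0.06386 = 1.65×10^5 N

D = 1.65×10^5 N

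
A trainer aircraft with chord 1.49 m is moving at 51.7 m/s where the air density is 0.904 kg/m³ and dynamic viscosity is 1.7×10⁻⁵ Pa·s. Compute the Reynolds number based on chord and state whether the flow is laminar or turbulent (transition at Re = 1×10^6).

Re = 4.1×10^6 (turbulent)

Re = ρ·v·c/μ = 0.904 × 51.7 × 1.49 / (1.7×10⁻⁵) = 4.1×10^6
Since 4.1×10^6 > 1×10^6, the flow is turbulent.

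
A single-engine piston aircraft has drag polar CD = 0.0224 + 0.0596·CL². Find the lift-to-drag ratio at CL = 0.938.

L/D = 12.5

CD = 0.0224 + 0.0596 × 0.938² = 0.07484
L/D = CL/CD = 0.938 / 0.07484 = 12.5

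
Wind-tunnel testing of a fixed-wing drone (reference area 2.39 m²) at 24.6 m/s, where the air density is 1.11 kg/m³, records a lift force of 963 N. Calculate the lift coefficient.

CL = 1.2

From L = ½ρv²S·CL, rearranging gives CL = 2L/(ρv²S).
CL = 2 × 963 / (1.11 × 24.6² × 2.39) = 1.2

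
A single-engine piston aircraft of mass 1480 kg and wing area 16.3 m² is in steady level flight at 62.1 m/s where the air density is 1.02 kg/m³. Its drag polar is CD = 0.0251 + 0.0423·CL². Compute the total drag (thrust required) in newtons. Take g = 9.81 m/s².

Weight W = mg = 1480 × 9.81 = 14519 N; in level flight L = W.
Dynamic pressure q = 0.5 × 1.02 × 62.1² = 1967 Pa.
CL = 2W/(ρv²S) = 2×14519/(1.02×62.1²×16.3) = 0.4529.
CD = 0.0251 + 0.0423 × 0.4529² = 0.03378.
D = q·S·CD = 1967 × 16.3 × 0.03378 = 1083 N

D = 1080 N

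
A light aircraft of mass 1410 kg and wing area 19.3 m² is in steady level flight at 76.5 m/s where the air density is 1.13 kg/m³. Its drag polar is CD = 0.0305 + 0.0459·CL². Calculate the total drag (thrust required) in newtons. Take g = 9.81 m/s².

D = 2080 N

Level flight ⇒ L = W = m·g = 1410 × 9.81 = 13832 N.
Dynamic pressure q = 0.5 × 1.13 × 76.5² = 3307 Pa.
CL = 2W/(ρv²S) = 2×13832/(1.13×76.5²×19.3) = 0.2168.
CD = 0.0305 + 0.0459 × 0.2168² = 0.03266.
D = q·S·CD = 3307 × 19.3 × 0.03266 = 2084 N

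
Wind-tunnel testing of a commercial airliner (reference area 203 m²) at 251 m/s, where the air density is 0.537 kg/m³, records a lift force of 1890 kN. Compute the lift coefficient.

CL = 0.55

From L = ½ρv²S·CL, rearranging gives CL = 2L/(ρv²S).
CL = 2 × 1.89×10^6 / (0.537 × 251² × 203) = 0.55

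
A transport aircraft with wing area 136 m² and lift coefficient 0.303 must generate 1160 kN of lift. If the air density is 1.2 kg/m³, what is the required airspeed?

v = 217 m/s

L = ½ρv²S·CL ⇒ v = √(2L/(ρ·S·CL))
v = √(2 × 1.16×10^6 / (1.2 × 136 × 0.303)) = √46920 = 217 m/s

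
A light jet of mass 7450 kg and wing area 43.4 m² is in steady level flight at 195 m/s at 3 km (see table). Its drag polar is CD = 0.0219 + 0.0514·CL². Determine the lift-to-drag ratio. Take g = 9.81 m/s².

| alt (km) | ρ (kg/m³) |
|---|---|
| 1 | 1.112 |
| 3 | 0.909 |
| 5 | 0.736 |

At 3 km, from the table: ρ = 0.909 kg/m³.
Level flight ⇒ L = W = m·g = 7450 × 9.81 = 73084 N.
Dynamic pressure q = 0.5 × 0.909 × 195² = 17280 Pa.
Required CL = L/(qS) = 73084/(17280·43.4) = 0.09744.
CD = 0.0219 + 0.0514 × 0.09744² = 0.02239.
L/D = CL/CD = 0.09744 / 0.02239 = 4.35

L/D = 4.35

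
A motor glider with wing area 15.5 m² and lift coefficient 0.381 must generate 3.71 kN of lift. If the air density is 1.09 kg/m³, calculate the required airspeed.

L = ½ρv²S·CL ⇒ v = √(2L/(ρ·S·CL))
v = √(2 × 3710 / (1.09 × 15.5 × 0.381)) = √1153 = 34 m/s

v = 34 m/s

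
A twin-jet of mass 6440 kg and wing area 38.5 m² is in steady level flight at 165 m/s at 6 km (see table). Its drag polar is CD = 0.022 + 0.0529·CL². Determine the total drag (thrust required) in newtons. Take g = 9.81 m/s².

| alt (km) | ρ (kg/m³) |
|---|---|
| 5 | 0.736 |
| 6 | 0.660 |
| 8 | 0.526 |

At 6 km, from the table: ρ = 0.660 kg/m³.
In steady level flight, lift balances weight: W = mg = 6440 × 9.81 = 63176 N.
q = ½ρv² = ½ × 0.66 × 165² = 8984 Pa.
Required CL = L/(qS) = 63176/(8984·38.5) = 0.1826.
CD = 0.022 + 0.0529 × 0.1826² = 0.02376.
D = q·S·CD = 8984 × 38.5 × 0.02376 = 8220 N

D = 8220 N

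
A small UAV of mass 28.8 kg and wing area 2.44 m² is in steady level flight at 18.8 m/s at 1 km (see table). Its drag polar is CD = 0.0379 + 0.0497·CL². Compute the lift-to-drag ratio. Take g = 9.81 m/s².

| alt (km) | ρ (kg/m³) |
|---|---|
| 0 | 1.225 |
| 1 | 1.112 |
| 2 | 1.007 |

At 1 km, from the table: ρ = 1.112 kg/m³.
Weight W = mg = 28.8 × 9.81 = 282.53 N; in level flight L = W.
Dynamic pressure q = 0.5 × 1.112 × 18.8² = 196.5 Pa.
Required CL = L/(qS) = 282.53/(196.5·2.44) = 0.5892.
CD = 0.0379 + 0.0497 × 0.5892² = 0.05516.
L/D = CL/CD = 0.5892 / 0.05516 = 10.7

L/D = 10.7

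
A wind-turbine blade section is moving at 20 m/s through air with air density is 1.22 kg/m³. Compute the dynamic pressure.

q = 244 Pa

q = ½ρv² = ½ × 1.22 × 20² = 244 Pa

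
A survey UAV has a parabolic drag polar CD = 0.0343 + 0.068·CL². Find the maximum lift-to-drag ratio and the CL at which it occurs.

For CD = CD0 + K·CL², (L/D)max occurs at CL* = √(CD0/K) and equals 1/(2√(K·CD0)).
(L/D)max = 1/(2√(0.068 × 0.0343)) = 1/(2 × 0.04829) = 10.4
CL* = √(0.0343/0.068) = 0.71

(L/D)max = 10.4, at CL = 0.71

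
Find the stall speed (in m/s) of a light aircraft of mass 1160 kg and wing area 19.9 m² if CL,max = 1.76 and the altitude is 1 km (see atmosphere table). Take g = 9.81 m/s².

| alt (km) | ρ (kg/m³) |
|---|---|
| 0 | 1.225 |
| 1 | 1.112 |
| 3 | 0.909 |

V_stall = 24.2 m/s

At 1 km, from the table: ρ = 1.112 kg/m³.
At stall, lift equals weight: L = W = m·g = 1160 × 9.81 = 11380 N.
From L = ½ρV²S·CL,max = W: V_stall = √(2W/(ρSCL,max)) = √(2·11380/(1.112·19.9·1.76))
V_stall = √584.4 = 24.2 m/s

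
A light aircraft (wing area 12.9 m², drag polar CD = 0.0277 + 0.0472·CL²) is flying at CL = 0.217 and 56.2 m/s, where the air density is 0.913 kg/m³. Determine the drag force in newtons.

CD = 0.0277 + 0.0472 × 0.217² = 0.02992
D = ½ρv²S·CD = ½ × 0.913 × 56.2² × 12.9 × 0.02992 = 557 N

D = 557 N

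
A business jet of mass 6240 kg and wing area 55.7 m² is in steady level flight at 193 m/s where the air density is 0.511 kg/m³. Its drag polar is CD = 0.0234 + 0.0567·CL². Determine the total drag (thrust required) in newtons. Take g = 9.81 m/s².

In steady level flight, lift balances weight: W = mg = 6240 × 9.81 = 61214 N.
Dynamic pressure q = 0.5 × 0.511 × 193² = 9517 Pa.
Required CL = L/(qS) = 61214/(9517·55.7) = 0.1155.
CD = 0.0234 + 0.0567 × 0.1155² = 0.02416.
D = q·S·CD = 9517 × 55.7 × 0.02416 = 12810 N

D = 12800 N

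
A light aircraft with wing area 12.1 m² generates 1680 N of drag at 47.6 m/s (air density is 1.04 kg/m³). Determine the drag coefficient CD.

From D = ½ρv²S·CD, rearranging gives CD = 2D/(ρv²S).
CD = 2 × 1680 / (1.04 × 47.6² × 12.1) = 0.118

CD = 0.118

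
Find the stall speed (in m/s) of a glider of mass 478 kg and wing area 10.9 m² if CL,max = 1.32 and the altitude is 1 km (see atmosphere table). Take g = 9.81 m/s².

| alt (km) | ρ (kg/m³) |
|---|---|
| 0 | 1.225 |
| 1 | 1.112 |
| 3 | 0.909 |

V_stall = 24.2 m/s

At 1 km, from the table: ρ = 1.112 kg/m³.
Weight W = mg = 478 × 9.81 = 4689 N.
From L = ½ρV²S·CL,max = W: V_stall = √(2W/(ρSCL,max)) = √(2·4689/(1.112·10.9·1.32))
V_stall = √586.2 = 24.2 m/s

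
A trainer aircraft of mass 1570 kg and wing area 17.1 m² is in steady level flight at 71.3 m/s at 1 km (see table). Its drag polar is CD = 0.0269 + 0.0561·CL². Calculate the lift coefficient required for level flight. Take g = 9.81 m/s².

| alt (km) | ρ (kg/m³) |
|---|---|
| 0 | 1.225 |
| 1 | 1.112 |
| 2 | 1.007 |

At 1 km, from the table: ρ = 1.112 kg/m³.
Weight W = mg = 1570 × 9.81 = 15402 N; in level flight L = W.
q = ½ρv² = ½ × 1.112 × 71.3² = 2827 Pa.
Required CL = L/(qS) = 15402/(2827·17.1) = 0.3187.

CL = 0.319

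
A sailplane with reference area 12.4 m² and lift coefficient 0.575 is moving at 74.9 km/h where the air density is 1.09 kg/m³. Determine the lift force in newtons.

L = 1680 N

Convert speed: v = 74.9 km/h ÷ 3.6 = 20.81 m/s.
Dynamic pressure q = ½ρv² = ½ × 1.09 × 20.81² = 235.9 Pa.
L = q·S·CL = 235.9 × 12.4 × 0.575 = 1680 N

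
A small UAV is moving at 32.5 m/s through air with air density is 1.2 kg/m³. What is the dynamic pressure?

q = 634 Pa

q = ½ρv² = ½ × 1.2 × 32.5² = 634 Pa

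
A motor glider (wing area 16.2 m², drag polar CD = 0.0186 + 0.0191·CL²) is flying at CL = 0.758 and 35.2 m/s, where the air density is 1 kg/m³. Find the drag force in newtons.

D = 297 N

CD = 0.0186 + 0.0191 × 0.758² = 0.02957
D = ½ρv²S·CD = ½ × 1 × 35.2² × 16.2 × 0.02957 = 297 N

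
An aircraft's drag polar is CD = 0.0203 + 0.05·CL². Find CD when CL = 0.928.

CD = 0.0203 + 0.05 × 0.928² = 0.0203 + 0.04306 = 0.0634

CD = 0.0634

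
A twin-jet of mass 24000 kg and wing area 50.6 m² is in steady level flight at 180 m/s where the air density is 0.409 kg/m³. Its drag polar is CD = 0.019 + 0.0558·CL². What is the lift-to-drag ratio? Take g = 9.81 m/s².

L/D = 15.1

Weight W = mg = 24000 × 9.81 = 2.3544×10^5 N; in level flight L = W.
Dynamic pressure q = 0.5 × 0.409 × 180² = 6626 Pa.
CL = W/(q·S) = 2.3544×10^5 / (6626 × 50.6) = 0.7022.
CD = 0.019 + 0.0558 × 0.7022² = 0.04652.
L/D = CL/CD = 0.7022 / 0.04652 = 15.1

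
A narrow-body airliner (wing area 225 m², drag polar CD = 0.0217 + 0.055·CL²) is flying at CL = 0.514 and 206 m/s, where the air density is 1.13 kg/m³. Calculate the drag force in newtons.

D = 1.95×10^5 N

CD = 0.0217 + 0.055 × 0.514² = 0.03623
D = ½ρv²S·CD = ½ × 1.13 × 206² × 225 × 0.03623 = 1.95×10^5 N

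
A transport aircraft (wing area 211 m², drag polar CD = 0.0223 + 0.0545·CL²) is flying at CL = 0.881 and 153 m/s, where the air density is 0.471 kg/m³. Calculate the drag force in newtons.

CD = 0.0223 + 0.0545 × 0.881² = 0.0646
D = ½ρv²S·CD = ½ × 0.471 × 153² × 211 × 0.0646 = 75100 N

D = 75100 N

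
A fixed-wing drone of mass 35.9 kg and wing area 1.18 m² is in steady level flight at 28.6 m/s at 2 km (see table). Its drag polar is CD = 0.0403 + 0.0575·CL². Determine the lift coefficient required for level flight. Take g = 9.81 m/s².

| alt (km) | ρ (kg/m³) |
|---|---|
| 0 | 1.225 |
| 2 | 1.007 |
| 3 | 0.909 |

At 2 km, from the table: ρ = 1.007 kg/m³.
Weight W = mg = 35.9 × 9.81 = 352.18 N; in level flight L = W.
Dynamic pressure q = 0.5 × 1.007 × 28.6² = 411.8 Pa.
CL = 2W/(ρv²S) = 2×352.18/(1.007×28.6²×1.18) = 0.7247.

CL = 0.725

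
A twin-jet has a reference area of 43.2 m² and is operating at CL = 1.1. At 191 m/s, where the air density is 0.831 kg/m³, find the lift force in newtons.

L = 7.2×10^5 N

Dynamic pressure q = ½ρv² = ½ × 0.831 × 191² = 15160 Pa.
L = q·S·CL = 15160 × 43.2 × 1.1 = 7.2×10^5 N ≈ 720 kN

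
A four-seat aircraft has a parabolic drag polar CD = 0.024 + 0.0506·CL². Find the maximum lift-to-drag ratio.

For CD = CD0 + K·CL², (L/D)max occurs at CL* = √(CD0/K) and equals 1/(2√(K·CD0)).
(L/D)max = 1/(2√(0.0506 × 0.024)) = 1/(2 × 0.03485) = 14.3

(L/D)max = 14.3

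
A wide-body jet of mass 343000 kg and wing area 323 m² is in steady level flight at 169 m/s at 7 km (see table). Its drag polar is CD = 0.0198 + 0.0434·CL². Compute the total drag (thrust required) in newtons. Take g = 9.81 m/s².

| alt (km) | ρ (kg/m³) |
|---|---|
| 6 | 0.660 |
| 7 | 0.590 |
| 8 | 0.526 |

At 7 km, from the table: ρ = 0.590 kg/m³.
Weight W = mg = 343000 × 9.81 = 3.3648×10^6 N; in level flight L = W.
Dynamic pressure q = 0.5 × 0.59 × 169² = 8425 Pa.
CL = W/(q·S) = 3.3648×10^6 / (8425 × 323) = 1.236.
CD = 0.0198 + 0.0434 × 1.236² = 0.08615.
D = q·S·CD = 8425 × 323 × 0.08615 = 2.344×10^5 N

D = 2.34×10^5 N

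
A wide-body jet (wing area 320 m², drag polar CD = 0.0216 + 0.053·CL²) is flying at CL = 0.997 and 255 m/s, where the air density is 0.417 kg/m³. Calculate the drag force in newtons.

CD = 0.0216 + 0.053 × 0.997² = 0.07428
D = ½ρv²S·CD = ½ × 0.417 × 255² × 320 × 0.07428 = 3.22×10^5 N

D = 3.22×10^5 N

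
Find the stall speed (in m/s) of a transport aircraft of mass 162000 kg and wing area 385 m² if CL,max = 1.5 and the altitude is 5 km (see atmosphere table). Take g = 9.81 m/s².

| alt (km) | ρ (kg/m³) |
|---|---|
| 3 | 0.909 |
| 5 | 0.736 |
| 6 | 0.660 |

V_stall = 86.5 m/s

At 5 km, from the table: ρ = 0.736 kg/m³.
At stall, lift equals weight: L = W = m·g = 162000 × 9.81 = 1.589×10^6 N.
From L = ½ρV²S·CL,max = W: V_stall = √(2W/(ρSCL,max)) = √(2·1.589×10^6/(0.736·385·1.5))
V_stall = √7478 = 86.5 m/s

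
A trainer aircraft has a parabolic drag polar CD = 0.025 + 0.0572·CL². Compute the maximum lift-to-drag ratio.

(L/D)max = 13.2

For CD = CD0 + K·CL², (L/D)max occurs at CL* = √(CD0/K) and equals 1/(2√(K·CD0)).
(L/D)max = 1/(2√(0.0572 × 0.025)) = 1/(2 × 0.03782) = 13.2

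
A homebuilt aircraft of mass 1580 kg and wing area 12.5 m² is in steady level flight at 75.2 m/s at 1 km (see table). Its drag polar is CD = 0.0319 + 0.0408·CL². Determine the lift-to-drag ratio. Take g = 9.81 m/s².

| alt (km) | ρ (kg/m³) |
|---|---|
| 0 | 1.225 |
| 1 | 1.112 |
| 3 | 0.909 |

At 1 km, from the table: ρ = 1.112 kg/m³.
In steady level flight, lift balances weight: W = mg = 1580 × 9.81 = 15500 N.
q = ½ρv² = ½ × 1.112 × 75.2² = 3144 Pa.
CL = W/(q·S) = 15500 / (3144 × 12.5) = 0.3944.
CD = 0.0319 + 0.0408 × 0.3944² = 0.03825.
L/D = CL/CD = 0.3944 / 0.03825 = 10.3

L/D = 10.3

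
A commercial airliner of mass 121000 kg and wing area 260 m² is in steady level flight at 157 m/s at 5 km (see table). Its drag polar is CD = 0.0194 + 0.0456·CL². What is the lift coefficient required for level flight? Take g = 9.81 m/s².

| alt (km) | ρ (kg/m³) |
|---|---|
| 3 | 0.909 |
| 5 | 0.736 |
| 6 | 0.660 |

At 5 km, from the table: ρ = 0.736 kg/m³.
Level flight ⇒ L = W = m·g = 121000 × 9.81 = 1.187×10^6 N.
q = ½ρv² = ½ × 0.736 × 157² = 9071 Pa.
CL = W/(q·S) = 1.187×10^6 / (9071 × 260) = 0.5033.

CL = 0.503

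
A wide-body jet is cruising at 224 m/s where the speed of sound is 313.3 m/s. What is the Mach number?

M = 0.715

M = v/a = 224 / 313.3 = 0.715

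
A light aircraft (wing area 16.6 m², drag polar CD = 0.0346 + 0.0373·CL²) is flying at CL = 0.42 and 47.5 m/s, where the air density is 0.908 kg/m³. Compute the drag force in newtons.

D = 700 N

CD = 0.0346 + 0.0373 × 0.42² = 0.04118
D = ½ρv²S·CD = ½ × 0.908 × 47.5² × 16.6 × 0.04118 = 700 N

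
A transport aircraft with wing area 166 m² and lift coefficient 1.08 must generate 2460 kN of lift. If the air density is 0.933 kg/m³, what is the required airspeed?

L = ½ρv²S·CL ⇒ v = √(2L/(ρ·S·CL))
v = √(2 × 2.46×10^6 / (0.933 × 166 × 1.08)) = √29410 = 172 m/s

v = 172 m/s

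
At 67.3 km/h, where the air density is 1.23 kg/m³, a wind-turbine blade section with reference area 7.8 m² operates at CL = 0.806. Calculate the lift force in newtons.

L = 1350 N

Convert speed: v = 67.3 km/h ÷ 3.6 = 18.69 m/s.
Dynamic pressure q = ½ρv² = ½ × 1.23 × 18.69² = 214.9 Pa.
L = q·S·CL = 214.9 × 7.8 × 0.806 = 1350 N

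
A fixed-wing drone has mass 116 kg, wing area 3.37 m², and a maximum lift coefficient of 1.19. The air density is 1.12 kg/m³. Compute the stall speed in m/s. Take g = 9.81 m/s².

V_stall = 22.5 m/s

Stall occurs when L = W at CL,max. W = mg = 116 × 9.81 = 1138 N.
From L = ½ρV²S·CL,max = W: V_stall = √(2W/(ρSCL,max)) = √(2·1138/(1.12·3.37·1.19))
V_stall = √506.7 = 22.5 m/s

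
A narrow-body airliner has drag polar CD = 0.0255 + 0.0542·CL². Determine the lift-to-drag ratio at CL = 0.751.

L/D = 13.4

CD = 0.0255 + 0.0542 × 0.751² = 0.05607
L/D = CL/CD = 0.751 / 0.05607 = 13.4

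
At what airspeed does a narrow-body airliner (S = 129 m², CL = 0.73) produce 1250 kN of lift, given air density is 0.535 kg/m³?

L = ½ρv²S·CL ⇒ v = √(2L/(ρ·S·CL))
v = √(2 × 1.25×10^6 / (0.535 × 129 × 0.73)) = √49620 = 223 m/s

v = 223 m/s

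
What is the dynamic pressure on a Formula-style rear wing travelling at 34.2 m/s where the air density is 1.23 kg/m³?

q = 719 Pa

q = ½ρv² = ½ × 1.23 × 34.2² = 719 Pa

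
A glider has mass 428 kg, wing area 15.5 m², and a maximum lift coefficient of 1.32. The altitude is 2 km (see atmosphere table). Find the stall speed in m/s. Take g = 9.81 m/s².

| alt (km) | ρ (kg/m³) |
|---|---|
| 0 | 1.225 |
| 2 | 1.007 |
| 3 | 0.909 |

At 2 km, from the table: ρ = 1.007 kg/m³.
At stall, lift equals weight: L = W = m·g = 428 × 9.81 = 4199 N.
V_stall = √(2W/(ρ·S·CL,max)) = √(2 × 4199 / (1.007 × 15.5 × 1.32))
V_stall = √407.6 = 20.2 m/s

V_stall = 20.2 m/s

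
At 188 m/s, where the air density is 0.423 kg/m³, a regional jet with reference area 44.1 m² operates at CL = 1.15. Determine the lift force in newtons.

L = ½ρv²S·CL = ½ × 0.423 × 188² × 44.1 × 1.15 = 3.79×10^5 N ≈ 379 kN

L = 3.79×10^5 N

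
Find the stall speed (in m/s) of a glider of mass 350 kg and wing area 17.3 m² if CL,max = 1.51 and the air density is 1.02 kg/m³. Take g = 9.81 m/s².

Stall occurs when L = W at CL,max. W = mg = 350 × 9.81 = 3434 N.
From L = ½ρV²S·CL,max = W: V_stall = √(2W/(ρSCL,max)) = √(2·3434/(1.02·17.3·1.51))
V_stall = √257.7 = 16.1 m/s

V_stall = 16.1 m/s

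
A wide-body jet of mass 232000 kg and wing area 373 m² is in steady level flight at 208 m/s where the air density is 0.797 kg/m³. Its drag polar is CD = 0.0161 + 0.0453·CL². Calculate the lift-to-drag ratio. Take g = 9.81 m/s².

L/D = 16.3

In steady level flight, lift balances weight: W = mg = 232000 × 9.81 = 2.2759×10^6 N.
Dynamic pressure q = 0.5 × 0.797 × 208² = 17240 Pa.
Required CL = L/(qS) = 2.2759×10^6/(17240·373) = 0.3539.
CD = 0.0161 + 0.0453 × 0.3539² = 0.02177.
L/D = CL/CD = 0.3539 / 0.02177 = 16.3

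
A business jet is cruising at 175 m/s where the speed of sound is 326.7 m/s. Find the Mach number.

M = 0.536

M = v/a = 175 / 326.7 = 0.536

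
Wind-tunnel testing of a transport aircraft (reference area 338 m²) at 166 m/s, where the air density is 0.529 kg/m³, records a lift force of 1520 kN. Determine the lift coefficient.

From L = ½ρv²S·CL, rearranging gives CL = 2L/(ρv²S).
CL = 2 × 1.52×10^6 / (0.529 × 166² × 338) = 0.617

CL = 0.617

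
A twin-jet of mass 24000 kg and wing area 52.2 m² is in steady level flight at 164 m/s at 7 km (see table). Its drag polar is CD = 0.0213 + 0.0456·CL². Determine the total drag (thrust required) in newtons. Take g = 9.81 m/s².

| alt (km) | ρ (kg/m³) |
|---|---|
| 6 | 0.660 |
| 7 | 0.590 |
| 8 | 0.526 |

At 7 km, from the table: ρ = 0.590 kg/m³.
Level flight ⇒ L = W = m·g = 24000 × 9.81 = 2.3544×10^5 N.
Dynamic pressure q = 0.5 × 0.59 × 164² = 7934 Pa.
CL = W/(q·S) = 2.3544×10^5 / (7934 × 52.2) = 0.5685.
CD = 0.0213 + 0.0456 × 0.5685² = 0.03604.
D = q·S·CD = 7934 × 52.2 × 0.03604 = 14920 N

D = 14900 N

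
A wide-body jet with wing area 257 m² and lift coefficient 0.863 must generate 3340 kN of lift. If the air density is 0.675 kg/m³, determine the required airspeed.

L = ½ρv²S·CL ⇒ v = √(2L/(ρ·S·CL))
v = √(2 × 3.34×10^6 / (0.675 × 257 × 0.863)) = √44620 = 211 m/s

v = 211 m/s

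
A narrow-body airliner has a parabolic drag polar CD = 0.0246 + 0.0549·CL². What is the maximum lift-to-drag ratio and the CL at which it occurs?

(L/D)max = 13.6, at CL = 0.669

For CD = CD0 + K·CL², (L/D)max occurs at CL* = √(CD0/K) and equals 1/(2√(K·CD0)).
(L/D)max = 1/(2√(0.0549 × 0.0246)) = 1/(2 × 0.03675) = 13.6
CL* = √(0.0246/0.0549) = 0.669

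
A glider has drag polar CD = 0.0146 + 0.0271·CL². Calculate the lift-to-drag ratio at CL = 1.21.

L/D = 22.3

CD = 0.0146 + 0.0271 × 1.21² = 0.05428
L/D = CL/CD = 1.21 / 0.05428 = 22.3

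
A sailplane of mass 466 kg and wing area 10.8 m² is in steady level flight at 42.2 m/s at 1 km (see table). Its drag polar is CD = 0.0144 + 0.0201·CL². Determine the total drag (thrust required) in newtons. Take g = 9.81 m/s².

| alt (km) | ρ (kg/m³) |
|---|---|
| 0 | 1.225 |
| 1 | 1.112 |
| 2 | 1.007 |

D = 193 N

At 1 km, from the table: ρ = 1.112 kg/m³.
Weight W = mg = 466 × 9.81 = 4571.5 N; in level flight L = W.
q = ½ρv² = ½ × 1.112 × 42.2² = 990.1 Pa.
CL = W/(q·S) = 4571.5 / (990.1 × 10.8) = 0.4275.
CD = 0.0144 + 0.0201 × 0.4275² = 0.01807.
D = q·S·CD = 990.1 × 10.8 × 0.01807 = 193.3 N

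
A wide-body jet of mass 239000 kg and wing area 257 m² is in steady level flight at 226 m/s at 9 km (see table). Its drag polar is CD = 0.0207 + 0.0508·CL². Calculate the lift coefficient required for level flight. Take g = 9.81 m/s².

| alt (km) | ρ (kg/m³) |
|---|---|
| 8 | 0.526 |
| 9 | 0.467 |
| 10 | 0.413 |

CL = 0.765

At 9 km, from the table: ρ = 0.467 kg/m³.
Level flight ⇒ L = W = m·g = 239000 × 9.81 = 2.3446×10^6 N.
Dynamic pressure q = 0.5 × 0.467 × 226² = 11930 Pa.
CL = W/(q·S) = 2.3446×10^6 / (11930 × 257) = 0.7649.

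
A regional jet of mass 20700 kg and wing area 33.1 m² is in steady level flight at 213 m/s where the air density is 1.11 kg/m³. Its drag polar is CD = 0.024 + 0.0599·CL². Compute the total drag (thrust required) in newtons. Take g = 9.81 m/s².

Level flight ⇒ L = W = m·g = 20700 × 9.81 = 2.0307×10^5 N.
q = ½ρv² = ½ × 1.11 × 213² = 25180 Pa.
CL = W/(q·S) = 2.0307×10^5 / (25180 × 33.1) = 0.2436.
CD = 0.024 + 0.0599 × 0.2436² = 0.02756.
D = q·S·CD = 25180 × 33.1 × 0.02756 = 22970 N

D = 23000 N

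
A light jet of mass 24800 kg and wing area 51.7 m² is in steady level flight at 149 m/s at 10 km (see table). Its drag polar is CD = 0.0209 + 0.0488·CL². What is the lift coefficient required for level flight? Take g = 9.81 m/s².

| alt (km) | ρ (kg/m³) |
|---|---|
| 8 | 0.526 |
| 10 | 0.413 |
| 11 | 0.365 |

CL = 1.03

At 10 km, from the table: ρ = 0.413 kg/m³.
Weight W = mg = 24800 × 9.81 = 2.4329×10^5 N; in level flight L = W.
q = ½ρv² = ½ × 0.413 × 149² = 4585 Pa.
Required CL = L/(qS) = 2.4329×10^5/(4585·51.7) = 1.026.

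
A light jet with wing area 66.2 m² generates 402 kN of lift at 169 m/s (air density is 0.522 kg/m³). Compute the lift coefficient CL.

CL = 0.815

From L = ½ρv²S·CL, rearranging gives CL = 2L/(ρv²S).
CL = 2 × 4.02×10^5 / (0.522 × 169² × 66.2) = 0.815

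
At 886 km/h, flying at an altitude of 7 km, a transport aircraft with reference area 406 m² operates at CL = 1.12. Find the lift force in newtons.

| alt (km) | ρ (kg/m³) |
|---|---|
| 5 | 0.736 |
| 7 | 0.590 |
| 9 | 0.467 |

L = 8.13×10^6 N

At 7 km, from the table: ρ = 0.590 kg/m³.
Convert speed: v = 886 km/h ÷ 3.6 = 246.1 m/s.
L = ½ρv²S·CL = ½ × 0.59 × 246.1² × 406 × 1.12 = 8.13×10^6 N ≈ 8130 kN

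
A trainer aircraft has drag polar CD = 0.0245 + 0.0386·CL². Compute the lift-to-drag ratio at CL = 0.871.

CD = 0.0245 + 0.0386 × 0.871² = 0.05378
L/D = CL/CD = 0.871 / 0.05378 = 16.2

L/D = 16.2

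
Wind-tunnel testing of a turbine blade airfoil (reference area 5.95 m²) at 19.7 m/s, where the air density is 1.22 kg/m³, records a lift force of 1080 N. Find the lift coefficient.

CL = 0.767

From L = ½ρv²S·CL, rearranging gives CL = 2L/(ρv²S).
CL = 2 × 1080 / (1.22 × 19.7² × 5.95) = 0.767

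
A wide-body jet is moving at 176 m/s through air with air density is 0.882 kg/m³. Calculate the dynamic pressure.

q = 13700 Pa

q = ½ρv² = ½ × 0.882 × 176² = 13700 Pa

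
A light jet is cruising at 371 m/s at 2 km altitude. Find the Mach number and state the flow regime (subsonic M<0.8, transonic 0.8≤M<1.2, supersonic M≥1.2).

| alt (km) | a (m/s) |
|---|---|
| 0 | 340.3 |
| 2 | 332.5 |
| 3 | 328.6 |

M = 1.12 (transonic)

At 2 km, from the table: a = 332.5 m/s.
M = v/a = 371 / 332.5 = 1.12
M = 1.12 → transonic.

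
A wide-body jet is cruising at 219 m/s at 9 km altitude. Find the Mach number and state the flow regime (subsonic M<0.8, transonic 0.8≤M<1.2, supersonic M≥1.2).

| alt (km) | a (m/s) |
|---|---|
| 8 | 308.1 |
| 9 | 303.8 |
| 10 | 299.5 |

M = 0.721 (subsonic)

At 9 km, from the table: a = 303.8 m/s.
M = v/a = 219 / 303.8 = 0.721
M = 0.721 → subsonic.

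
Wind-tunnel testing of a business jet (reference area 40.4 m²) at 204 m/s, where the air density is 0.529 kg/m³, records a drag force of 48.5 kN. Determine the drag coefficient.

From D = ½ρv²S·CD, rearranging gives CD = 2D/(ρv²S).
CD = 2 × 48500 / (0.529 × 204² × 40.4) = 0.109

CD = 0.109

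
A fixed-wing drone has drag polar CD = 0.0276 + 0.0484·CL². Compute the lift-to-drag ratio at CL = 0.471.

L/D = 12.3

CD = 0.0276 + 0.0484 × 0.471² = 0.03834
L/D = CL/CD = 0.471 / 0.03834 = 12.3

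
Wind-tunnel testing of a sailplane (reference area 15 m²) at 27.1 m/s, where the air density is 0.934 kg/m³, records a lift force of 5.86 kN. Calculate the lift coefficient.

CL = 1.14

From L = ½ρv²S·CL, rearranging gives CL = 2L/(ρv²S).
CL = 2 × 5860 / (0.934 × 27.1² × 15) = 1.14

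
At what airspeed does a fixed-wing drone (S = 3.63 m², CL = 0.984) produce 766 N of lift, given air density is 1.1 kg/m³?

v = 19.7 m/s

L = ½ρv²S·CL ⇒ v = √(2L/(ρ·S·CL))
v = √(2 × 766 / (1.1 × 3.63 × 0.984)) = √389.9 = 19.7 m/s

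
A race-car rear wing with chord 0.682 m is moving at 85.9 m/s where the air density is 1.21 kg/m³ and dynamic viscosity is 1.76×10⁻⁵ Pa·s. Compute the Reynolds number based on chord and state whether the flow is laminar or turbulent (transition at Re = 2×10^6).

Re = ρ·v·c/μ = 1.21 × 85.9 × 0.682 / (1.76×10⁻⁵) = 4.03×10^6
Since 4.03×10^6 > 2×10^6, the flow is turbulent.

Re = 4.03×10^6 (turbulent)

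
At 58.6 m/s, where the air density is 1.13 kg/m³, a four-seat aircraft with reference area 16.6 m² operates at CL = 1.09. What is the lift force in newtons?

L = 35100 N

L = ½ρv²S·CL = ½ × 1.13 × 58.6² × 16.6 × 1.09 = 35100 N ≈ 35.1 kN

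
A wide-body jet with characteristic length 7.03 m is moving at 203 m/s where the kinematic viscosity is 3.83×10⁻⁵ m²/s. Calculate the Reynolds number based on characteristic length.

Re = 3.73×10^7

Re = v·c/ν = 203 × 7.03 / (3.83×10⁻⁵) = 3.73×10^7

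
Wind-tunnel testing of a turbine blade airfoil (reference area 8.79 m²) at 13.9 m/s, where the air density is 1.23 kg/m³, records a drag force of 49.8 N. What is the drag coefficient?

From D = ½ρv²S·CD, rearranging gives CD = 2D/(ρv²S).
CD = 2 × 49.8 / (1.23 × 13.9² × 8.79) = 0.0477

CD = 0.0477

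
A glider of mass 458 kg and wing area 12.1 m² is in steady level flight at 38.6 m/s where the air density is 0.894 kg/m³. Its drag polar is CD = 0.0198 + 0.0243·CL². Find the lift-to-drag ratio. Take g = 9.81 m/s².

Level flight ⇒ L = W = m·g = 458 × 9.81 = 4493 N.
q = ½ρv² = ½ × 0.894 × 38.6² = 666 Pa.
Required CL = L/(qS) = 4493/(666·12.1) = 0.5575.
CD = 0.0198 + 0.0243 × 0.5575² = 0.02735.
L/D = CL/CD = 0.5575 / 0.02735 = 20.4

L/D = 20.4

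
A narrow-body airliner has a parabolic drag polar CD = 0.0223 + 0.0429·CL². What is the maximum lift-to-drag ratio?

(L/D)max = 16.2

For CD = CD0 + K·CL², (L/D)max occurs at CL* = √(CD0/K) and equals 1/(2√(K·CD0)).
(L/D)max = 1/(2√(0.0429 × 0.0223)) = 1/(2 × 0.03093) = 16.2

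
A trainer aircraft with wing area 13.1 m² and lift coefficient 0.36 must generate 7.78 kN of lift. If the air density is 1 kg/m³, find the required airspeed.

v = 57.4 m/s

L = ½ρv²S·CL ⇒ v = √(2L/(ρ·S·CL))
v = √(2 × 7780 / (1 × 13.1 × 0.36)) = √3299 = 57.4 m/s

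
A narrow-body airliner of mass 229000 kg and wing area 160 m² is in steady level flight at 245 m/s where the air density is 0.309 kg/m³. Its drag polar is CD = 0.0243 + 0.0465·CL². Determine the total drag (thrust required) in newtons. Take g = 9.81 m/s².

Weight W = mg = 229000 × 9.81 = 2.2465×10^6 N; in level flight L = W.
q = ½ρv² = ½ × 0.309 × 245² = 9274 Pa.
Required CL = L/(qS) = 2.2465×10^6/(9274·160) = 1.514.
CD = 0.0243 + 0.0465 × 1.514² = 0.1309.
D = q·S·CD = 9274 × 160 × 0.1309 = 1.942×10^5 N

D = 1.94×10^5 N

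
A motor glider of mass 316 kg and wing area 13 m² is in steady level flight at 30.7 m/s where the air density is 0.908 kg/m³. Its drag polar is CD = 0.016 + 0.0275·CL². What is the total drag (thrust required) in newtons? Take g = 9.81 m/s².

D = 137 N

Level flight ⇒ L = W = m·g = 316 × 9.81 = 3100 N.
Dynamic pressure q = 0.5 × 0.908 × 30.7² = 427.9 Pa.
CL = 2W/(ρv²S) = 2×3100/(0.908×30.7²×13) = 0.5573.
CD = 0.016 + 0.0275 × 0.5573² = 0.02454.
D = q·S·CD = 427.9 × 13 × 0.02454 = 136.5 N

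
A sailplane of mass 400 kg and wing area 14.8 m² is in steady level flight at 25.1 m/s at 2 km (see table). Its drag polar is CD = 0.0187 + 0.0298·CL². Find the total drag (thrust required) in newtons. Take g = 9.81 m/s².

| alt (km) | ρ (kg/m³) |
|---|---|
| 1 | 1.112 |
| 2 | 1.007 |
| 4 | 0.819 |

D = 186 N

At 2 km, from the table: ρ = 1.007 kg/m³.
In steady level flight, lift balances weight: W = mg = 400 × 9.81 = 3924 N.
Dynamic pressure q = 0.5 × 1.007 × 25.1² = 317.2 Pa.
CL = 2W/(ρv²S) = 2×3924/(1.007×25.1²×14.8) = 0.8358.
CD = 0.0187 + 0.0298 × 0.8358² = 0.03952.
D = q·S·CD = 317.2 × 14.8 × 0.03952 = 185.5 N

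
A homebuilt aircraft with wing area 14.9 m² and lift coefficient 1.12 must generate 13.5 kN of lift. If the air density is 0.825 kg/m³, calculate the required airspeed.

v = 44.3 m/s

L = ½ρv²S·CL ⇒ v = √(2L/(ρ·S·CL))
v = √(2 × 13500 / (0.825 × 14.9 × 1.12)) = √1961 = 44.3 m/s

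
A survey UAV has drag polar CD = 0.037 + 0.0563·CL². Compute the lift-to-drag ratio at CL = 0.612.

L/D = 10.5

CD = 0.037 + 0.0563 × 0.612² = 0.05809
L/D = CL/CD = 0.612 / 0.05809 = 10.5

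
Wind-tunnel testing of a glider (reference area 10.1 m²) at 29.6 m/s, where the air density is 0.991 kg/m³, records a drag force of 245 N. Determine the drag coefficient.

CD = 0.0559

From D = ½ρv²S·CD, rearranging gives CD = 2D/(ρv²S).
CD = 2 × 245 / (0.991 × 29.6² × 10.1) = 0.0559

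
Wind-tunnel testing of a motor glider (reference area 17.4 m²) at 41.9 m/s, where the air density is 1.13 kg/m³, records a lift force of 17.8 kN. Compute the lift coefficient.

CL = 1.03

From L = ½ρv²S·CL, rearranging gives CL = 2L/(ρv²S).
CL = 2 × 17800 / (1.13 × 41.9² × 17.4) = 1.03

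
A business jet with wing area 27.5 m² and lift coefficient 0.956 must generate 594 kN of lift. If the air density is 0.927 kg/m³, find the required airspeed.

v = 221 m/s

L = ½ρv²S·CL ⇒ v = √(2L/(ρ·S·CL))
v = √(2 × 5.94×10^5 / (0.927 × 27.5 × 0.956)) = √48750 = 221 m/s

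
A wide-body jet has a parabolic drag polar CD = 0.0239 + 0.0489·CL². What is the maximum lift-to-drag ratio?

(L/D)max = 14.6

For CD = CD0 + K·CL², (L/D)max occurs at CL* = √(CD0/K) and equals 1/(2√(K·CD0)).
(L/D)max = 1/(2√(0.0489 × 0.0239)) = 1/(2 × 0.03419) = 14.6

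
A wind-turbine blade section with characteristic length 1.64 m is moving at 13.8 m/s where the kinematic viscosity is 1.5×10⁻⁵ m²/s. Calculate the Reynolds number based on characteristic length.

Re = 1.51×10^6

Re = v·c/ν = 13.8 × 1.64 / (1.5×10⁻⁵) = 1.51×10^6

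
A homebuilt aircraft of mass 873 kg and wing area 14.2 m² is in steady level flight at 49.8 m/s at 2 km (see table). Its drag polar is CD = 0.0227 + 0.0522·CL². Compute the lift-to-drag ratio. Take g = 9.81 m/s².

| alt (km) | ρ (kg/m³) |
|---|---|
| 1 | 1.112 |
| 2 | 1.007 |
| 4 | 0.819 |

L/D = 13.8

At 2 km, from the table: ρ = 1.007 kg/m³.
Level flight ⇒ L = W = m·g = 873 × 9.81 = 8564.1 N.
Dynamic pressure q = 0.5 × 1.007 × 49.8² = 1249 Pa.
CL = W/(q·S) = 8564.1 / (1249 × 14.2) = 0.483.
CD = 0.0227 + 0.0522 × 0.483² = 0.03488.
L/D = CL/CD = 0.483 / 0.03488 = 13.8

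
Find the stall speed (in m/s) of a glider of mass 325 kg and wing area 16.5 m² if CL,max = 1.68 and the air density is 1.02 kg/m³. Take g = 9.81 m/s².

V_stall = 15 m/s

At stall, lift equals weight: L = W = m·g = 325 × 9.81 = 3188 N.
From L = ½ρV²S·CL,max = W: V_stall = √(2W/(ρSCL,max)) = √(2·3188/(1.02·16.5·1.68))
V_stall = √225.5 = 15 m/s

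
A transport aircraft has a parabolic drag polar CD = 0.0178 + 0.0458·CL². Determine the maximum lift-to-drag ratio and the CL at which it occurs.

(L/D)max = 17.5, at CL = 0.623

For CD = CD0 + K·CL², (L/D)max occurs at CL* = √(CD0/K) and equals 1/(2√(K·CD0)).
(L/D)max = 1/(2√(0.0458 × 0.0178)) = 1/(2 × 0.02855) = 17.5
CL* = √(0.0178/0.0458) = 0.623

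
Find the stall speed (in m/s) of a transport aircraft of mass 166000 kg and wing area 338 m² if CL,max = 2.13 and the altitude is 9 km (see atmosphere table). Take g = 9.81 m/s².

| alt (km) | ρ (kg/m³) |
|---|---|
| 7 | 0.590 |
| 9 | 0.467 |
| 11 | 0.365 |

V_stall = 98.4 m/s

At 9 km, from the table: ρ = 0.467 kg/m³.
Stall occurs when L = W at CL,max. W = mg = 166000 × 9.81 = 1.628×10^6 N.
From L = ½ρV²S·CL,max = W: V_stall = √(2W/(ρSCL,max)) = √(2·1.628×10^6/(0.467·338·2.13))
V_stall = √9687 = 98.4 m/s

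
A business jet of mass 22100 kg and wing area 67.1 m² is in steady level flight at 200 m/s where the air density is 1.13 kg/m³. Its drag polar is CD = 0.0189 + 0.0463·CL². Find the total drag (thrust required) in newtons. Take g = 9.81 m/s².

D = 30100 N

Weight W = mg = 22100 × 9.81 = 2.168×10^5 N; in level flight L = W.
q = ½ρv² = ½ × 1.13 × 200² = 22600 Pa.
CL = W/(q·S) = 2.168×10^5 / (22600 × 67.1) = 0.143.
CD = 0.0189 + 0.0463 × 0.143² = 0.01985.
D = q·S·CD = 22600 × 67.1 × 0.01985 = 30100 N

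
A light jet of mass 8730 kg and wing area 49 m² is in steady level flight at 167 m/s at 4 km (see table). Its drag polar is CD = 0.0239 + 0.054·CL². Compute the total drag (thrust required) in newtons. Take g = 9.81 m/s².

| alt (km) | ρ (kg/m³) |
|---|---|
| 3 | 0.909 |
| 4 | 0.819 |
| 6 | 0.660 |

D = 14100 N

At 4 km, from the table: ρ = 0.819 kg/m³.
In steady level flight, lift balances weight: W = mg = 8730 × 9.81 = 85641 N.
Dynamic pressure q = 0.5 × 0.819 × 167² = 11420 Pa.
CL = W/(q·S) = 85641 / (11420 × 49) = 0.153.
CD = 0.0239 + 0.054 × 0.153² = 0.02516.
D = q·S·CD = 11420 × 49 × 0.02516 = 14080 N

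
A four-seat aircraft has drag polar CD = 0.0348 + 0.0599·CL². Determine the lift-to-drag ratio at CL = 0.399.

L/D = 9

CD = 0.0348 + 0.0599 × 0.399² = 0.04434
L/D = CL/CD = 0.399 / 0.04434 = 9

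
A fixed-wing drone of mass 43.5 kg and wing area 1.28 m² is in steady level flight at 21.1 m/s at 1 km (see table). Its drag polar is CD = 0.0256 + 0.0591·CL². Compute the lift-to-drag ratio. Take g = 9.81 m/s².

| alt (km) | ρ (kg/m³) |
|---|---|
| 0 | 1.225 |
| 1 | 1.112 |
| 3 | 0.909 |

L/D = 10.1

At 1 km, from the table: ρ = 1.112 kg/m³.
In steady level flight, lift balances weight: W = mg = 43.5 × 9.81 = 426.74 N.
q = ½ρv² = ½ × 1.112 × 21.1² = 247.5 Pa.
CL = W/(q·S) = 426.74 / (247.5 × 1.28) = 1.347.
CD = 0.0256 + 0.0591 × 1.347² = 0.1328.
L/D = CL/CD = 1.347 / 0.1328 = 10.1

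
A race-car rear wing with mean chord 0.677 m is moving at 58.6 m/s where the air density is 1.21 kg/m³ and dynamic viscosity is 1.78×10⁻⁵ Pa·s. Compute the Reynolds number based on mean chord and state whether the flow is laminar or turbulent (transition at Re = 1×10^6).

Re = 2.7×10^6 (turbulent)

Re = ρ·v·c/μ = 1.21 × 58.6 × 0.677 / (1.78×10⁻⁵) = 2.7×10^6
Since 2.7×10^6 > 1×10^6, the flow is turbulent.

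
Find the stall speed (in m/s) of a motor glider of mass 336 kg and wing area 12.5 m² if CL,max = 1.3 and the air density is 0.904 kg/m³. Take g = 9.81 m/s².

V_stall = 21.2 m/s

Weight W = mg = 336 × 9.81 = 3296 N.
V_stall = √(2W/(ρ·S·CL,max)) = √(2 × 3296 / (0.904 × 12.5 × 1.3))
V_stall = √448.8 = 21.2 m/s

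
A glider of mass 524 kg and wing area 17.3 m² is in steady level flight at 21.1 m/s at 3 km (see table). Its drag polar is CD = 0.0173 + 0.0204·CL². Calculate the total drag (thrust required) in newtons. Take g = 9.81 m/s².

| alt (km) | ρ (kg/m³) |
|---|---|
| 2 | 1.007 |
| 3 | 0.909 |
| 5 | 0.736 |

D = 215 N

At 3 km, from the table: ρ = 0.909 kg/m³.
Weight W = mg = 524 × 9.81 = 5140.4 N; in level flight L = W.
q = ½ρv² = ½ × 0.909 × 21.1² = 202.3 Pa.
Required CL = L/(qS) = 5140.4/(202.3·17.3) = 1.468.
CD = 0.0173 + 0.0204 × 1.468² = 0.06129.
D = q·S·CD = 202.3 × 17.3 × 0.06129 = 214.5 N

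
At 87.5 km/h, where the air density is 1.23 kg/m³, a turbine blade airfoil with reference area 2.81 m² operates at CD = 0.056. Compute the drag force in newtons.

Convert speed: v = 87.5 km/h ÷ 3.6 = 24.31 m/s.
Dynamic pressure q = ½ρv² = ½ × 1.23 × 24.31² = 363.3 Pa.
D = q·S·CD = 363.3 × 2.81 × 0.056 = 57.2 N

D = 57.2 N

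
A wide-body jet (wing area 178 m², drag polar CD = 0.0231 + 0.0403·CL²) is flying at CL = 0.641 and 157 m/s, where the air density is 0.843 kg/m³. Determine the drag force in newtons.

D = 73300 N

CD = 0.0231 + 0.0403 × 0.641² = 0.03966
D = ½ρv²S·CD = ½ × 0.843 × 157² × 178 × 0.03966 = 73300 N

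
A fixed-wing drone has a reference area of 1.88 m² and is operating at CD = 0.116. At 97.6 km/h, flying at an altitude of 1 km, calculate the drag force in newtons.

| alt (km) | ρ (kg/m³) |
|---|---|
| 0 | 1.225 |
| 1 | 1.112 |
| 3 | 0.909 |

D = 89.1 N

At 1 km, from the table: ρ = 1.112 kg/m³.
Convert speed: v = 97.6 km/h ÷ 3.6 = 27.11 m/s.
D = ½ρv²S·CD = ½ × 1.112 × 27.11² × 1.88 × 0.116 = 89.1 N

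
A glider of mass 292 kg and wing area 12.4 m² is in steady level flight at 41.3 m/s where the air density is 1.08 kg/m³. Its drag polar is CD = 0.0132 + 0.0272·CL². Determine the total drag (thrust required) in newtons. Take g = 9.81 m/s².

Level flight ⇒ L = W = m·g = 292 × 9.81 = 2864.5 N.
q = ½ρv² = ½ × 1.08 × 41.3² = 921.1 Pa.
CL = W/(q·S) = 2864.5 / (921.1 × 12.4) = 0.2508.
CD = 0.0132 + 0.0272 × 0.2508² = 0.01491.
D = q·S·CD = 921.1 × 12.4 × 0.01491 = 170.3 N

D = 170 N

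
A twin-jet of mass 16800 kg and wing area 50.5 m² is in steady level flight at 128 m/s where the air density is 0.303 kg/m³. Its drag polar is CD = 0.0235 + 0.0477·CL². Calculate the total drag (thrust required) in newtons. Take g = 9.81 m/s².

Weight W = mg = 16800 × 9.81 = 1.6481×10^5 N; in level flight L = W.
q = ½ρv² = ½ × 0.303 × 128² = 2482 Pa.
CL = W/(q·S) = 1.6481×10^5 / (2482 × 50.5) = 1.315.
CD = 0.0235 + 0.0477 × 1.315² = 0.106.
D = q·S·CD = 2482 × 50.5 × 0.106 = 13280 N

D = 13300 N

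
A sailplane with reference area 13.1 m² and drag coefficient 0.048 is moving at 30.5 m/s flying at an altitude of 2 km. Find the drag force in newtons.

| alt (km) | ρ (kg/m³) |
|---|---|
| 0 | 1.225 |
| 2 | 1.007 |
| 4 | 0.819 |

At 2 km, from the table: ρ = 1.007 kg/m³.
Dynamic pressure q = ½ρv² = ½ × 1.007 × 30.5² = 468.4 Pa.
D = q·S·CD = 468.4 × 13.1 × 0.048 = 295 N

D = 295 N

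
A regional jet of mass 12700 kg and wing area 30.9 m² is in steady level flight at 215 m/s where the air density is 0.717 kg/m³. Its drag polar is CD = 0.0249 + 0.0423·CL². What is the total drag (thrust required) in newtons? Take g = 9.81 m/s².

Level flight ⇒ L = W = m·g = 12700 × 9.81 = 1.2459×10^5 N.
Dynamic pressure q = 0.5 × 0.717 × 215² = 16570 Pa.
Required CL = L/(qS) = 1.2459×10^5/(16570·30.9) = 0.2433.
CD = 0.0249 + 0.0423 × 0.2433² = 0.0274.
D = q·S·CD = 16570 × 30.9 × 0.0274 = 14030 N

D = 14000 N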